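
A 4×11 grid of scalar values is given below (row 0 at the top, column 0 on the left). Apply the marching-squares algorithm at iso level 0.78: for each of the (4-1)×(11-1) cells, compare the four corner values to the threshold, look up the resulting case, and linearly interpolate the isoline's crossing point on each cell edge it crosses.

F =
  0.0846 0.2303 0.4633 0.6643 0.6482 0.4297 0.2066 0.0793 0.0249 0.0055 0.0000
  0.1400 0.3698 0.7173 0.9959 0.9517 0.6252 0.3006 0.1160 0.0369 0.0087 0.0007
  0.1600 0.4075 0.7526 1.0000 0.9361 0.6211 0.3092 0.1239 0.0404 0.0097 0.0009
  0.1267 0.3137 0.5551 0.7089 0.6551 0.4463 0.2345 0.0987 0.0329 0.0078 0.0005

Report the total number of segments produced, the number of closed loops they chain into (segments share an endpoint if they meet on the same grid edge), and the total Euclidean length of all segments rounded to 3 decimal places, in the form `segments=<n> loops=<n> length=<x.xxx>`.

cell (0,2): code 0100 → (0.349,3.000)–(1.000,2.225)
cell (0,3): code 1100 → (0.434,4.000)–(0.349,3.000)
cell (0,4): code 1000 → (1.000,4.526)–(0.434,4.000)
cell (1,2): code 0110 → (1.000,2.225)–(2.000,2.111)
cell (1,4): code 1001 → (2.000,4.496)–(1.000,4.526)
cell (2,2): code 0010 → (2.000,2.111)–(2.756,3.000)
cell (2,3): code 0011 → (2.756,3.000)–(2.556,4.000)
cell (2,4): code 0001 → (2.556,4.000)–(2.000,4.496)
total: 8 segments, chained into 1 closed loop(s), length Σ = 7.726457

segments=8 loops=1 length=7.726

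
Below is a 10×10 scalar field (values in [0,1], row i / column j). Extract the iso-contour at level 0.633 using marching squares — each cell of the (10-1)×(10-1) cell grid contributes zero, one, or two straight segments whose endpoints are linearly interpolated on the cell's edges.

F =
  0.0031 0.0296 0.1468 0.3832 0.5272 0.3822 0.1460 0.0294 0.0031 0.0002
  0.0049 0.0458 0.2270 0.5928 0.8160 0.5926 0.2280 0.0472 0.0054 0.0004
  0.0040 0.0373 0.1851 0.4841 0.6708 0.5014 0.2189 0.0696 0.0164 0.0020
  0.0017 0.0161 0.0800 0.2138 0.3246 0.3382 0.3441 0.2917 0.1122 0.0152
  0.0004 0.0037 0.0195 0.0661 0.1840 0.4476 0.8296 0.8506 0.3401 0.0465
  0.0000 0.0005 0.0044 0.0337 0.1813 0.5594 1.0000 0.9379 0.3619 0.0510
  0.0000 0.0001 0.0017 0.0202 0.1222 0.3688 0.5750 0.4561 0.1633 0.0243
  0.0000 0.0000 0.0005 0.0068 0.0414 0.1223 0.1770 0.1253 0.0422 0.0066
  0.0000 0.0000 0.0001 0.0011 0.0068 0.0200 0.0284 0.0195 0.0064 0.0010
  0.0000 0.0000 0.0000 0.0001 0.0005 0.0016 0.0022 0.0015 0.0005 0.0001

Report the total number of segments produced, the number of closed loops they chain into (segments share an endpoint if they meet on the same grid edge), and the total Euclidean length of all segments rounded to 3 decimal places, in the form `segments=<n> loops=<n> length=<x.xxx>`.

cell (0,3): code 0100 → (0.366,4.000)–(1.000,3.180)
cell (0,4): code 1000 → (1.000,4.819)–(0.366,4.000)
cell (1,3): code 0110 → (1.000,3.180)–(2.000,3.798)
cell (1,4): code 1001 → (2.000,4.223)–(1.000,4.819)
cell (2,3): code 0010 → (2.000,3.798)–(2.109,4.000)
cell (2,4): code 0001 → (2.109,4.000)–(2.000,4.223)
cell (3,5): code 0100 → (3.595,6.000)–(4.000,5.485)
cell (3,6): code 1100 → (3.611,7.000)–(3.595,6.000)
cell (3,7): code 1000 → (4.000,7.426)–(3.611,7.000)
cell (4,5): code 0110 → (4.000,5.485)–(5.000,5.167)
cell (4,7): code 1001 → (5.000,7.529)–(4.000,7.426)
cell (5,5): code 0010 → (5.000,5.167)–(5.864,6.000)
cell (5,6): code 0011 → (5.864,6.000)–(5.633,7.000)
cell (5,7): code 0001 → (5.633,7.000)–(5.000,7.529)
total: 14 segments, chained into 2 closed loop(s), length Σ = 12.227811

segments=14 loops=2 length=12.228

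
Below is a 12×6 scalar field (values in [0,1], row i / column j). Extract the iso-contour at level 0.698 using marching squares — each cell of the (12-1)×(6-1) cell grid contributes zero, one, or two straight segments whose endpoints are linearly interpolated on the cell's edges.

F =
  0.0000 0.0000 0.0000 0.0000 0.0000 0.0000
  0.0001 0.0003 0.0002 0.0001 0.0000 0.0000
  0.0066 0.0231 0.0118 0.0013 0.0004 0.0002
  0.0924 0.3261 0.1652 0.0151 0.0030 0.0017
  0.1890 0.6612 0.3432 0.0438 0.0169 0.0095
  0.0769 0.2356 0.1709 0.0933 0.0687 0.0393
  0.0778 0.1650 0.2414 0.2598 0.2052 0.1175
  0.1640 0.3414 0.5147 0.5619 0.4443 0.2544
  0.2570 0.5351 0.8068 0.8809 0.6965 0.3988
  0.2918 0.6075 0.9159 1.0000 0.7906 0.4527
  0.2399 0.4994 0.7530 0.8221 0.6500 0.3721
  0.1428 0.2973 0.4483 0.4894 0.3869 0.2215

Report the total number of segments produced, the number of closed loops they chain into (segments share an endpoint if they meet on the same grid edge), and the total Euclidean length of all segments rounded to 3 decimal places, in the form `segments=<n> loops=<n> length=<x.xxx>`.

cell (7,1): code 0100 → (7.628,2.000)–(8.000,1.600)
cell (7,2): code 1100 → (7.427,3.000)–(7.628,2.000)
cell (7,3): code 1000 → (8.000,3.992)–(7.427,3.000)
cell (8,1): code 0110 → (8.000,1.600)–(9.000,1.293)
cell (8,3): code 1101 → (8.016,4.000)–(8.000,3.992)
cell (8,4): code 1000 → (9.000,4.274)–(8.016,4.000)
cell (9,1): code 0110 → (9.000,1.293)–(10.000,1.783)
cell (9,3): code 1011 → (10.000,3.721)–(9.659,4.000)
cell (9,4): code 0001 → (9.659,4.000)–(9.000,4.274)
cell (10,1): code 0010 → (10.000,1.783)–(10.181,2.000)
cell (10,2): code 0011 → (10.181,2.000)–(10.373,3.000)
cell (10,3): code 0001 → (10.373,3.000)–(10.000,3.721)
total: 12 segments, chained into 1 closed loop(s), length Σ = 9.177753

segments=12 loops=1 length=9.178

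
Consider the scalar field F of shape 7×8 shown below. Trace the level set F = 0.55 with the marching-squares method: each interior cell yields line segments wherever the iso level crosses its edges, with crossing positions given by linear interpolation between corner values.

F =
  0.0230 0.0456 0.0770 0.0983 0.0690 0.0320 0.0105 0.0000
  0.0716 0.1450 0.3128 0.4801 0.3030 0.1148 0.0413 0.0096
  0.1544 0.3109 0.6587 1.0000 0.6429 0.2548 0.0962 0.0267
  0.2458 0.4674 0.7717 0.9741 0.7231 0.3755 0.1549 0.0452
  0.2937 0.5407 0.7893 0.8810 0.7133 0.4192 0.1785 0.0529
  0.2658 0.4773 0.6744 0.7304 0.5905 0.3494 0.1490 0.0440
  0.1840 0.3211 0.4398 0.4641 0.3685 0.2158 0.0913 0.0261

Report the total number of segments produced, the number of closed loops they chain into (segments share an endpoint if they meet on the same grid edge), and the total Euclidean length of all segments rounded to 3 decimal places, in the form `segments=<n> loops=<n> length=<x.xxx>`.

cell (1,1): code 0100 → (1.686,2.000)–(2.000,1.687)
cell (1,2): code 1100 → (1.134,3.000)–(1.686,2.000)
cell (1,3): code 1100 → (1.727,4.000)–(1.134,3.000)
cell (1,4): code 1000 → (2.000,4.239)–(1.727,4.000)
cell (2,1): code 0110 → (2.000,1.687)–(3.000,1.271)
cell (2,4): code 1001 → (3.000,4.498)–(2.000,4.239)
cell (3,1): code 0110 → (3.000,1.271)–(4.000,1.037)
cell (3,4): code 1001 → (4.000,4.555)–(3.000,4.498)
cell (4,1): code 0110 → (4.000,1.037)–(5.000,1.369)
cell (4,4): code 1001 → (5.000,4.168)–(4.000,4.555)
cell (5,1): code 0010 → (5.000,1.369)–(5.530,2.000)
cell (5,2): code 0011 → (5.530,2.000)–(5.677,3.000)
cell (5,3): code 0011 → (5.677,3.000)–(5.182,4.000)
cell (5,4): code 0001 → (5.182,4.000)–(5.000,4.168)
total: 14 segments, chained into 1 closed loop(s), length Σ = 12.580054

segments=14 loops=1 length=12.580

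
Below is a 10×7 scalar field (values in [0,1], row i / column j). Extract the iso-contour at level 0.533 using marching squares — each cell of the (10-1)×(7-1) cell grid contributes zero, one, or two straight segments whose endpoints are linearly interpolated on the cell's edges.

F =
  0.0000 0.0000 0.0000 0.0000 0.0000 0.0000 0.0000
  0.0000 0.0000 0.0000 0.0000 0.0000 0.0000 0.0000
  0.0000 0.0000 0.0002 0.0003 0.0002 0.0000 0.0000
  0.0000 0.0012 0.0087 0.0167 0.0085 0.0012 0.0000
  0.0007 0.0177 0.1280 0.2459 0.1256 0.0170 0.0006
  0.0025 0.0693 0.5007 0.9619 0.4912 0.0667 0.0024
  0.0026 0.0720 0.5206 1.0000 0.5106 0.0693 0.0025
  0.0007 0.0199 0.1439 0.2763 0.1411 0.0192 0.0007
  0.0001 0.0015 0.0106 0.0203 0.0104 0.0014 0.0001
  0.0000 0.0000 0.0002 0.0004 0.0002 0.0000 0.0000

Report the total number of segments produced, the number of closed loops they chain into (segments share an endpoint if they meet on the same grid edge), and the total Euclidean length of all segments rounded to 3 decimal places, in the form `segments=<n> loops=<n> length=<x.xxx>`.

segments=6 loops=1 length=6.519

cell (4,2): code 0100 → (4.401,3.000)–(5.000,2.070)
cell (4,3): code 1000 → (5.000,3.911)–(4.401,3.000)
cell (5,2): code 0110 → (5.000,2.070)–(6.000,2.026)
cell (5,3): code 1001 → (6.000,3.954)–(5.000,3.911)
cell (6,2): code 0010 → (6.000,2.026)–(6.645,3.000)
cell (6,3): code 0001 → (6.645,3.000)–(6.000,3.954)
total: 6 segments, chained into 1 closed loop(s), length Σ = 6.518972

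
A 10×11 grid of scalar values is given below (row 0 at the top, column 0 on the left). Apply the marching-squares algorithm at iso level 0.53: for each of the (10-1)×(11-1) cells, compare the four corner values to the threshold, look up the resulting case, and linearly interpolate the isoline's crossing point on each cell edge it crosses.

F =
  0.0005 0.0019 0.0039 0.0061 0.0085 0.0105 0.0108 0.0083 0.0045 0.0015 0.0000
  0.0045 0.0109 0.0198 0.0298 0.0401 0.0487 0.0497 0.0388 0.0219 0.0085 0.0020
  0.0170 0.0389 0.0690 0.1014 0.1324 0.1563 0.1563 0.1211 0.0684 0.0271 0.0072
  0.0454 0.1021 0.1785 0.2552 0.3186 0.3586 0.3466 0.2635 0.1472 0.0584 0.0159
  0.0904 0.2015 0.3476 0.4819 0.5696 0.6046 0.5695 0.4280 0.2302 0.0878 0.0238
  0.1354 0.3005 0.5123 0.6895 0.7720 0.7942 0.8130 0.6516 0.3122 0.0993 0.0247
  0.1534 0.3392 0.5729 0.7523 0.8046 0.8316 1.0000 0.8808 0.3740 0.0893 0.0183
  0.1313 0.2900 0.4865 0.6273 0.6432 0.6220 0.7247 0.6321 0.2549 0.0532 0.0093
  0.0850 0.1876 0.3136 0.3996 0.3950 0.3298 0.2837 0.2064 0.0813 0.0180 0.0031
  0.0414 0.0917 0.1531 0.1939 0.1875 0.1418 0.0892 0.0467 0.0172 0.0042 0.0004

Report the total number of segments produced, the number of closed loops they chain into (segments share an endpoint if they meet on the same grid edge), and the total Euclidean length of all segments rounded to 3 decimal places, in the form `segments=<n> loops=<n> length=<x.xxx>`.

segments=20 loops=1 length=15.623

cell (3,3): code 0100 → (3.842,4.000)–(4.000,3.548)
cell (3,4): code 1100 → (3.697,5.000)–(3.842,4.000)
cell (3,5): code 1100 → (3.823,6.000)–(3.697,5.000)
cell (3,6): code 1000 → (4.000,6.279)–(3.823,6.000)
cell (4,2): code 0100 → (4.232,3.000)–(5.000,2.100)
cell (4,3): code 1110 → (4.000,3.548)–(4.232,3.000)
cell (4,6): code 1101 → (4.456,7.000)–(4.000,6.279)
cell (4,7): code 1000 → (5.000,7.358)–(4.456,7.000)
cell (5,1): code 0100 → (5.292,2.000)–(6.000,1.816)
cell (5,2): code 1110 → (5.000,2.100)–(5.292,2.000)
cell (5,7): code 1001 → (6.000,7.692)–(5.000,7.358)
cell (6,1): code 0010 → (6.000,1.816)–(6.497,2.000)
cell (6,2): code 0111 → (6.497,2.000)–(7.000,2.309)
cell (6,7): code 1001 → (7.000,7.271)–(6.000,7.692)
cell (7,2): code 0010 → (7.000,2.309)–(7.427,3.000)
cell (7,3): code 0011 → (7.427,3.000)–(7.456,4.000)
cell (7,4): code 0011 → (7.456,4.000)–(7.315,5.000)
cell (7,5): code 0011 → (7.315,5.000)–(7.441,6.000)
cell (7,6): code 0011 → (7.441,6.000)–(7.240,7.000)
cell (7,7): code 0001 → (7.240,7.000)–(7.000,7.271)
total: 20 segments, chained into 1 closed loop(s), length Σ = 15.622697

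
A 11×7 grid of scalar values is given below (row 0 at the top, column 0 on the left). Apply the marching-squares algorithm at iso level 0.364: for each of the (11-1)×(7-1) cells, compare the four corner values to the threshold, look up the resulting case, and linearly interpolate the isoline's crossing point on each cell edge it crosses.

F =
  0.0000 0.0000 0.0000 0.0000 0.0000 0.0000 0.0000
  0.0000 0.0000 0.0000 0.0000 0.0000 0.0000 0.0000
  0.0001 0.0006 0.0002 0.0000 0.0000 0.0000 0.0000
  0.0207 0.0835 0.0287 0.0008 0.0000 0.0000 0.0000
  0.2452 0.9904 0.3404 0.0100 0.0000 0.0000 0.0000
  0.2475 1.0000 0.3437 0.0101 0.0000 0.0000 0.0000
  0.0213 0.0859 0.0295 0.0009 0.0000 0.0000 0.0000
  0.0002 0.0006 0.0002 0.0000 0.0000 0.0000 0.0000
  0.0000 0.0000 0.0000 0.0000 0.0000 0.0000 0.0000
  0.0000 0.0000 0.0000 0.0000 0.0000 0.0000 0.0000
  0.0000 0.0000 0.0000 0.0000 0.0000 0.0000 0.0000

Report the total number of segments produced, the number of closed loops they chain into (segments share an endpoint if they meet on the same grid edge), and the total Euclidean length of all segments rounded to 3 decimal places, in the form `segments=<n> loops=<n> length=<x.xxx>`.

segments=6 loops=1 length=6.561

cell (3,0): code 0100 → (3.309,1.000)–(4.000,0.159)
cell (3,1): code 1000 → (4.000,1.964)–(3.309,1.000)
cell (4,0): code 0110 → (4.000,0.159)–(5.000,0.155)
cell (4,1): code 1001 → (5.000,1.969)–(4.000,1.964)
cell (5,0): code 0010 → (5.000,0.155)–(5.696,1.000)
cell (5,1): code 0001 → (5.696,1.000)–(5.000,1.969)
total: 6 segments, chained into 1 closed loop(s), length Σ = 6.561334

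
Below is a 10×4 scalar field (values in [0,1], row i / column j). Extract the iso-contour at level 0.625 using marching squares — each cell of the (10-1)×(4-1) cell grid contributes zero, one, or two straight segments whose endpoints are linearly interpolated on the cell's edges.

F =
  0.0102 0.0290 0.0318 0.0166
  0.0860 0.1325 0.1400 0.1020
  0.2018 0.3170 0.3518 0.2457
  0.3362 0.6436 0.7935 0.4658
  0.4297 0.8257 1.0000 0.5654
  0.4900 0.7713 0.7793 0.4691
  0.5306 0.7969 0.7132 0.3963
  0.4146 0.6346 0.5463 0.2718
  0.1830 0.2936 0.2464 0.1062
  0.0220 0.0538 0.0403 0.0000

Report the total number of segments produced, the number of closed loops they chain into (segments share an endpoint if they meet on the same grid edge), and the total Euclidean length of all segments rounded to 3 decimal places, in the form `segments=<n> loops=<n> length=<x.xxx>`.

cell (2,0): code 0100 → (2.943,1.000)–(3.000,0.939)
cell (2,1): code 1100 → (2.619,2.000)–(2.943,1.000)
cell (2,2): code 1000 → (3.000,2.514)–(2.619,2.000)
cell (3,0): code 0110 → (3.000,0.939)–(4.000,0.493)
cell (3,2): code 1001 → (4.000,2.863)–(3.000,2.514)
cell (4,0): code 0110 → (4.000,0.493)–(5.000,0.480)
cell (4,2): code 1001 → (5.000,2.497)–(4.000,2.863)
cell (5,0): code 0110 → (5.000,0.480)–(6.000,0.354)
cell (5,2): code 1001 → (6.000,2.278)–(5.000,2.497)
cell (6,0): code 0110 → (6.000,0.354)–(7.000,0.956)
cell (6,1): code 1011 → (7.000,1.109)–(6.528,2.000)
cell (6,2): code 0001 → (6.528,2.000)–(6.000,2.278)
cell (7,0): code 0010 → (7.000,0.956)–(7.028,1.000)
cell (7,1): code 0001 → (7.028,1.000)–(7.000,1.109)
total: 14 segments, chained into 1 closed loop(s), length Σ = 10.962124

segments=14 loops=1 length=10.962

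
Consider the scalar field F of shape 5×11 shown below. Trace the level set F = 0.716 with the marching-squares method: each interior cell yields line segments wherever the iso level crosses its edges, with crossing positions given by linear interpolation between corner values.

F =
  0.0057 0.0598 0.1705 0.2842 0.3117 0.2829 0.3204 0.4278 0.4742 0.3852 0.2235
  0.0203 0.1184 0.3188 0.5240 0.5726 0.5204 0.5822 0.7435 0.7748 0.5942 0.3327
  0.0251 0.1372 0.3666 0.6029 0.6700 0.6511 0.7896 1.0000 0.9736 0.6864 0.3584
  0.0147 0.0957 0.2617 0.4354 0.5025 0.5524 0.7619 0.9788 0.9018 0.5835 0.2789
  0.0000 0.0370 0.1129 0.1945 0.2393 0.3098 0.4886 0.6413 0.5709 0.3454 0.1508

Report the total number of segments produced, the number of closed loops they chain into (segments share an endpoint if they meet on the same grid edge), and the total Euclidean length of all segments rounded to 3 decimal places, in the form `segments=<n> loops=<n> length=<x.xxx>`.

segments=12 loops=1 length=9.795

cell (0,6): code 0100 → (0.913,7.000)–(1.000,6.830)
cell (0,7): code 1100 → (0.804,8.000)–(0.913,7.000)
cell (0,8): code 1000 → (1.000,8.326)–(0.804,8.000)
cell (1,5): code 0100 → (1.645,6.000)–(2.000,5.469)
cell (1,6): code 1110 → (1.000,6.830)–(1.645,6.000)
cell (1,8): code 1001 → (2.000,8.897)–(1.000,8.326)
cell (2,5): code 0110 → (2.000,5.469)–(3.000,5.781)
cell (2,8): code 1001 → (3.000,8.584)–(2.000,8.897)
cell (3,5): code 0010 → (3.000,5.781)–(3.168,6.000)
cell (3,6): code 0011 → (3.168,6.000)–(3.779,7.000)
cell (3,7): code 0011 → (3.779,7.000)–(3.561,8.000)
cell (3,8): code 0001 → (3.561,8.000)–(3.000,8.584)
total: 12 segments, chained into 1 closed loop(s), length Σ = 9.795309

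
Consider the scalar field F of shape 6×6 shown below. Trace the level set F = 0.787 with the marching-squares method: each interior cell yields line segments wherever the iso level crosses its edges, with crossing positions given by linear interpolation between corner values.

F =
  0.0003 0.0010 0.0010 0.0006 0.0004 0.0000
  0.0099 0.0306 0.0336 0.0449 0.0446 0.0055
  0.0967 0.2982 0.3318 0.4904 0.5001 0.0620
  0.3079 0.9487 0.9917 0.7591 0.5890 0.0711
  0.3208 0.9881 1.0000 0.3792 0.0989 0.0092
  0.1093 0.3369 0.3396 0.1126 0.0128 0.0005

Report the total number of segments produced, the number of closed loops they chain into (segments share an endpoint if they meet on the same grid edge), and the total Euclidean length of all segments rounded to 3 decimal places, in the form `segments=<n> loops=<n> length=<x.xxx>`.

segments=8 loops=1 length=6.328

cell (2,0): code 0100 → (2.751,1.000)–(3.000,0.748)
cell (2,1): code 1100 → (2.690,2.000)–(2.751,1.000)
cell (2,2): code 1000 → (3.000,2.880)–(2.690,2.000)
cell (3,0): code 0110 → (3.000,0.748)–(4.000,0.699)
cell (3,2): code 1001 → (4.000,2.343)–(3.000,2.880)
cell (4,0): code 0010 → (4.000,0.699)–(4.309,1.000)
cell (4,1): code 0011 → (4.309,1.000)–(4.323,2.000)
cell (4,2): code 0001 → (4.323,2.000)–(4.000,2.343)
total: 8 segments, chained into 1 closed loop(s), length Σ = 6.327958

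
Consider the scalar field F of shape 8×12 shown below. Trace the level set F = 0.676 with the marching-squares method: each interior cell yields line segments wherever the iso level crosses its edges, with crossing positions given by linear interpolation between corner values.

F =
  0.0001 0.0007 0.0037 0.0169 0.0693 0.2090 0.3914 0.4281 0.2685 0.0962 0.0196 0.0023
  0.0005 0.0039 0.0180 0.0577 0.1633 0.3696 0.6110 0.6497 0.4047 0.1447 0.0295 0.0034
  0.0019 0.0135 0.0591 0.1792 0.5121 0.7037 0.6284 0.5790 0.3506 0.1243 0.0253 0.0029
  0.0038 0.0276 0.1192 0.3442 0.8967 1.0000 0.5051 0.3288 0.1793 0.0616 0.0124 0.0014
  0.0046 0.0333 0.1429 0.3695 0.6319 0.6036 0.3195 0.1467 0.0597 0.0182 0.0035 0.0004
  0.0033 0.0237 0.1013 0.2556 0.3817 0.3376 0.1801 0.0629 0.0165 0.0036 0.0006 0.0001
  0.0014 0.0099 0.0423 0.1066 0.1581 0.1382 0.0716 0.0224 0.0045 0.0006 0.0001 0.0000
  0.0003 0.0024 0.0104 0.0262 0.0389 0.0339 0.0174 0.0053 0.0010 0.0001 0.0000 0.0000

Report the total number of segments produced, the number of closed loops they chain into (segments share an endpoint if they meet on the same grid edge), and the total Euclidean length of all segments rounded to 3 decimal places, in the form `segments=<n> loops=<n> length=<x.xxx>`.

cell (1,4): code 0100 → (1.917,5.000)–(2.000,4.855)
cell (1,5): code 1000 → (2.000,5.368)–(1.917,5.000)
cell (2,3): code 0100 → (2.426,4.000)–(3.000,3.601)
cell (2,4): code 1110 → (2.000,4.855)–(2.426,4.000)
cell (2,5): code 1001 → (3.000,5.655)–(2.000,5.368)
cell (3,3): code 0010 → (3.000,3.601)–(3.833,4.000)
cell (3,4): code 0011 → (3.833,4.000)–(3.817,5.000)
cell (3,5): code 0001 → (3.817,5.000)–(3.000,5.655)
total: 8 segments, chained into 1 closed loop(s), length Σ = 6.210547

segments=8 loops=1 length=6.211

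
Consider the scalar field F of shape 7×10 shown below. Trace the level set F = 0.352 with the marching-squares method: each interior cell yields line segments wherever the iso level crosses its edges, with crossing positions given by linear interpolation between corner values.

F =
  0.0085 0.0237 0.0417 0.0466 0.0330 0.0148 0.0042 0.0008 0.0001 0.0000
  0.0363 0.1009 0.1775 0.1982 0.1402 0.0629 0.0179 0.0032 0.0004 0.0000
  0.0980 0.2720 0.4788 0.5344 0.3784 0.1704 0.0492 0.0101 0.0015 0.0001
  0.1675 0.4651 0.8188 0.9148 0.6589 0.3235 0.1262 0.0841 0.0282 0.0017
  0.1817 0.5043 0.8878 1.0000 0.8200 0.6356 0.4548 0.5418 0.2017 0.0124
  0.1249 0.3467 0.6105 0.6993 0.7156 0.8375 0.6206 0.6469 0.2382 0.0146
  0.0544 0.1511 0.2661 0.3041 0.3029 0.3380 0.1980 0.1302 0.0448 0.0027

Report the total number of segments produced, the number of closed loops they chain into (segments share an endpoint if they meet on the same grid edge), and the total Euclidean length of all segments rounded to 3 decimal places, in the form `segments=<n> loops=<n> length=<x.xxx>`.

cell (1,1): code 0100 → (1.579,2.000)–(2.000,1.387)
cell (1,2): code 1100 → (1.457,3.000)–(1.579,2.000)
cell (1,3): code 1100 → (1.889,4.000)–(1.457,3.000)
cell (1,4): code 1000 → (2.000,4.127)–(1.889,4.000)
cell (2,0): code 0100 → (2.414,1.000)–(3.000,0.620)
cell (2,1): code 1110 → (2.000,1.387)–(2.414,1.000)
cell (2,4): code 1001 → (3.000,4.915)–(2.000,4.127)
cell (3,0): code 0110 → (3.000,0.620)–(4.000,0.528)
cell (3,4): code 1101 → (3.091,5.000)–(3.000,4.915)
cell (3,5): code 1100 → (3.687,6.000)–(3.091,5.000)
cell (3,6): code 1100 → (3.585,7.000)–(3.687,6.000)
cell (3,7): code 1000 → (4.000,7.558)–(3.585,7.000)
cell (4,0): code 0010 → (4.000,0.528)–(4.966,1.000)
cell (4,1): code 0111 → (4.966,1.000)–(5.000,1.020)
cell (4,7): code 1001 → (5.000,7.722)–(4.000,7.558)
cell (5,1): code 0010 → (5.000,1.020)–(5.751,2.000)
cell (5,2): code 0011 → (5.751,2.000)–(5.879,3.000)
cell (5,3): code 0011 → (5.879,3.000)–(5.881,4.000)
cell (5,4): code 0011 → (5.881,4.000)–(5.972,5.000)
cell (5,5): code 0011 → (5.972,5.000)–(5.636,6.000)
cell (5,6): code 0011 → (5.636,6.000)–(5.571,7.000)
cell (5,7): code 0001 → (5.571,7.000)–(5.000,7.722)
total: 22 segments, chained into 1 closed loop(s), length Σ = 18.892267

segments=22 loops=1 length=18.892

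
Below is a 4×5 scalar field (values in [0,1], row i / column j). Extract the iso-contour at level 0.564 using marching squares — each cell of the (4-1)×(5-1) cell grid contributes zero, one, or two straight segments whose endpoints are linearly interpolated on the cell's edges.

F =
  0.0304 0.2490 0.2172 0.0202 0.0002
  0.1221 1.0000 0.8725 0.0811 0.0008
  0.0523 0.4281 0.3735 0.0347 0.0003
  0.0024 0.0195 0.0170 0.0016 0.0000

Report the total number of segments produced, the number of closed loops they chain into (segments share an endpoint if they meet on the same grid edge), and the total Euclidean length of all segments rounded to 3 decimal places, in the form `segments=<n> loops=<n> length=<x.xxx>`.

cell (0,0): code 0100 → (0.419,1.000)–(1.000,0.503)
cell (0,1): code 1100 → (0.529,2.000)–(0.419,1.000)
cell (0,2): code 1000 → (1.000,2.390)–(0.529,2.000)
cell (1,0): code 0010 → (1.000,0.503)–(1.762,1.000)
cell (1,1): code 0011 → (1.762,1.000)–(1.618,2.000)
cell (1,2): code 0001 → (1.618,2.000)–(1.000,2.390)
total: 6 segments, chained into 1 closed loop(s), length Σ = 5.032302

segments=6 loops=1 length=5.032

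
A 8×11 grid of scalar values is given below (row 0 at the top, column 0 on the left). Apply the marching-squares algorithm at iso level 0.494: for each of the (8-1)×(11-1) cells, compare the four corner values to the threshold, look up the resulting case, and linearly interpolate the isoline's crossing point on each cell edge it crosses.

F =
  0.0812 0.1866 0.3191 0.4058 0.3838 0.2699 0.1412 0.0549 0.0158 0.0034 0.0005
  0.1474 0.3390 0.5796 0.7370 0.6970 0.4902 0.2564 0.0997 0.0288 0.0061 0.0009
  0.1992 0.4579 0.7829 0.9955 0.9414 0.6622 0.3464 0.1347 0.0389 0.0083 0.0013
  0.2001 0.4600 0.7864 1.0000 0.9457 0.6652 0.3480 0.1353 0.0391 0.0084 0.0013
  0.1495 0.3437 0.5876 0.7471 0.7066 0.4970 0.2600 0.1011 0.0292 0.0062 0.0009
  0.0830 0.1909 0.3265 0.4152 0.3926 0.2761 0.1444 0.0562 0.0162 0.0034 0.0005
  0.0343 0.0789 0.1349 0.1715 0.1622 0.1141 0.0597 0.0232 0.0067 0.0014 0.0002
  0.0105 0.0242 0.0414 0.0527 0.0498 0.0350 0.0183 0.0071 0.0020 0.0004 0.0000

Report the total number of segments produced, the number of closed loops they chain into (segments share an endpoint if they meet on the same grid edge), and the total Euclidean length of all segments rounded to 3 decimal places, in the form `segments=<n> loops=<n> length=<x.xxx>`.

cell (0,1): code 0100 → (0.671,2.000)–(1.000,1.644)
cell (0,2): code 1100 → (0.266,3.000)–(0.671,2.000)
cell (0,3): code 1100 → (0.352,4.000)–(0.266,3.000)
cell (0,4): code 1000 → (1.000,4.982)–(0.352,4.000)
cell (1,1): code 0110 → (1.000,1.644)–(2.000,1.111)
cell (1,4): code 1101 → (1.022,5.000)–(1.000,4.982)
cell (1,5): code 1000 → (2.000,5.533)–(1.022,5.000)
cell (2,1): code 0110 → (2.000,1.111)–(3.000,1.104)
cell (2,5): code 1001 → (3.000,5.540)–(2.000,5.533)
cell (3,1): code 0110 → (3.000,1.104)–(4.000,1.616)
cell (3,5): code 1001 → (4.000,5.013)–(3.000,5.540)
cell (4,1): code 0010 → (4.000,1.616)–(4.358,2.000)
cell (4,2): code 0011 → (4.358,2.000)–(4.763,3.000)
cell (4,3): code 0011 → (4.763,3.000)–(4.677,4.000)
cell (4,4): code 0011 → (4.677,4.000)–(4.014,5.000)
cell (4,5): code 0001 → (4.014,5.000)–(4.000,5.013)
total: 16 segments, chained into 1 closed loop(s), length Σ = 14.098671

segments=16 loops=1 length=14.099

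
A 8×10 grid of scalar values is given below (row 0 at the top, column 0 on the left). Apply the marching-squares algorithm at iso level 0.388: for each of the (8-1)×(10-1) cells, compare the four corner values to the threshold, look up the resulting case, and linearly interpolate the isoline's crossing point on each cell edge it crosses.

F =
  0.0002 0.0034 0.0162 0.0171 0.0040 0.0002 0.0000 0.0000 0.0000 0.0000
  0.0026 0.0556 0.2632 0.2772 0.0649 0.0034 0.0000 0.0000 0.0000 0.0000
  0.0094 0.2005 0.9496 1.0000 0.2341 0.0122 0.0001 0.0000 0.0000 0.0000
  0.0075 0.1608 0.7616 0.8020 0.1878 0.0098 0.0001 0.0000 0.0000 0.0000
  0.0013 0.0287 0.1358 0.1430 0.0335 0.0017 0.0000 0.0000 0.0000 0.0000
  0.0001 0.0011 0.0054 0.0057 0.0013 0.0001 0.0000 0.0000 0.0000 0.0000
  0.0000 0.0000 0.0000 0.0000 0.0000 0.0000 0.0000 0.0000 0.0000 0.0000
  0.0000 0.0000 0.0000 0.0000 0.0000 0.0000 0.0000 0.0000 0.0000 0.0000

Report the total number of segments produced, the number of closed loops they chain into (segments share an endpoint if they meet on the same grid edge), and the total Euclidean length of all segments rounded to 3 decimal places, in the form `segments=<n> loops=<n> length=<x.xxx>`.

segments=8 loops=1 length=8.074

cell (1,1): code 0100 → (1.182,2.000)–(2.000,1.250)
cell (1,2): code 1100 → (1.153,3.000)–(1.182,2.000)
cell (1,3): code 1000 → (2.000,3.799)–(1.153,3.000)
cell (2,1): code 0110 → (2.000,1.250)–(3.000,1.378)
cell (2,3): code 1001 → (3.000,3.674)–(2.000,3.799)
cell (3,1): code 0010 → (3.000,1.378)–(3.597,2.000)
cell (3,2): code 0011 → (3.597,2.000)–(3.628,3.000)
cell (3,3): code 0001 → (3.628,3.000)–(3.000,3.674)
total: 8 segments, chained into 1 closed loop(s), length Σ = 8.074196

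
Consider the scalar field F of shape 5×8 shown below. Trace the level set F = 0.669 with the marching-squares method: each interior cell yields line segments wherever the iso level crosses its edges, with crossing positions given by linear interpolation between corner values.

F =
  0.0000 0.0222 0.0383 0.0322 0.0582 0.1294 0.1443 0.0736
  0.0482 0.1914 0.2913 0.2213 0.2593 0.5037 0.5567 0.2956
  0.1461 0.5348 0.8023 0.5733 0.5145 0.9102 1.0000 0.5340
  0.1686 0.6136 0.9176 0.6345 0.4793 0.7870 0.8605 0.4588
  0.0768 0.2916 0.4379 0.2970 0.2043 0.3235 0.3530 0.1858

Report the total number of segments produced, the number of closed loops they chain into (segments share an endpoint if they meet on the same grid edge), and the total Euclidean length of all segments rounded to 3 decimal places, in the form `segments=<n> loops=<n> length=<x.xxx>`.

cell (1,1): code 0100 → (1.739,2.000)–(2.000,1.502)
cell (1,2): code 1000 → (2.000,2.582)–(1.739,2.000)
cell (1,4): code 0100 → (1.407,5.000)–(2.000,4.390)
cell (1,5): code 1100 → (1.253,6.000)–(1.407,5.000)
cell (1,6): code 1000 → (2.000,6.710)–(1.253,6.000)
cell (2,1): code 0110 → (2.000,1.502)–(3.000,1.182)
cell (2,2): code 1001 → (3.000,2.878)–(2.000,2.582)
cell (2,4): code 0110 → (2.000,4.390)–(3.000,4.617)
cell (2,6): code 1001 → (3.000,6.477)–(2.000,6.710)
cell (3,1): code 0010 → (3.000,1.182)–(3.518,2.000)
cell (3,2): code 0001 → (3.518,2.000)–(3.000,2.878)
cell (3,4): code 0010 → (3.000,4.617)–(3.255,5.000)
cell (3,5): code 0011 → (3.255,5.000)–(3.377,6.000)
cell (3,6): code 0001 → (3.377,6.000)–(3.000,6.477)
total: 14 segments, chained into 2 closed loop(s), length Σ = 12.301679

segments=14 loops=2 length=12.302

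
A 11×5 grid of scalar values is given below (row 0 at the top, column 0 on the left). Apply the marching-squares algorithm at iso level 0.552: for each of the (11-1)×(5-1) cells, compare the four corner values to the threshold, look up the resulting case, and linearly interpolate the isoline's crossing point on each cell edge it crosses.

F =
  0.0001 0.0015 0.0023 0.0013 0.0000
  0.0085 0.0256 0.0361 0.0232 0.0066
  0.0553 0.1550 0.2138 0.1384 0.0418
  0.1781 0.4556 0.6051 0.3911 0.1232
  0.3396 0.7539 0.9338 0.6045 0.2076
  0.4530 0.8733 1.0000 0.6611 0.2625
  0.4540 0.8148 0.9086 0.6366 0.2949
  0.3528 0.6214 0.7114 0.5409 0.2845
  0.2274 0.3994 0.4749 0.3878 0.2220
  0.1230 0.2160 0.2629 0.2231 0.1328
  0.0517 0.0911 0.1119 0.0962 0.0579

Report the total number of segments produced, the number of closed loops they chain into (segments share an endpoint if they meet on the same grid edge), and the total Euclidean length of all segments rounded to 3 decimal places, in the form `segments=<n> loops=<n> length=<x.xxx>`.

segments=16 loops=1 length=12.388

cell (2,1): code 0100 → (2.864,2.000)–(3.000,1.645)
cell (2,2): code 1000 → (3.000,2.248)–(2.864,2.000)
cell (3,0): code 0100 → (3.323,1.000)–(4.000,0.513)
cell (3,1): code 1110 → (3.000,1.645)–(3.323,1.000)
cell (3,2): code 1101 → (3.754,3.000)–(3.000,2.248)
cell (3,3): code 1000 → (4.000,3.132)–(3.754,3.000)
cell (4,0): code 0110 → (4.000,0.513)–(5.000,0.236)
cell (4,3): code 1001 → (5.000,3.274)–(4.000,3.132)
cell (5,0): code 0110 → (5.000,0.236)–(6.000,0.272)
cell (5,3): code 1001 → (6.000,3.248)–(5.000,3.274)
cell (6,0): code 0110 → (6.000,0.272)–(7.000,0.742)
cell (6,2): code 1011 → (7.000,2.935)–(6.884,3.000)
cell (6,3): code 0001 → (6.884,3.000)–(6.000,3.248)
cell (7,0): code 0010 → (7.000,0.742)–(7.313,1.000)
cell (7,1): code 0011 → (7.313,1.000)–(7.674,2.000)
cell (7,2): code 0001 → (7.674,2.000)–(7.000,2.935)
total: 16 segments, chained into 1 closed loop(s), length Σ = 12.388448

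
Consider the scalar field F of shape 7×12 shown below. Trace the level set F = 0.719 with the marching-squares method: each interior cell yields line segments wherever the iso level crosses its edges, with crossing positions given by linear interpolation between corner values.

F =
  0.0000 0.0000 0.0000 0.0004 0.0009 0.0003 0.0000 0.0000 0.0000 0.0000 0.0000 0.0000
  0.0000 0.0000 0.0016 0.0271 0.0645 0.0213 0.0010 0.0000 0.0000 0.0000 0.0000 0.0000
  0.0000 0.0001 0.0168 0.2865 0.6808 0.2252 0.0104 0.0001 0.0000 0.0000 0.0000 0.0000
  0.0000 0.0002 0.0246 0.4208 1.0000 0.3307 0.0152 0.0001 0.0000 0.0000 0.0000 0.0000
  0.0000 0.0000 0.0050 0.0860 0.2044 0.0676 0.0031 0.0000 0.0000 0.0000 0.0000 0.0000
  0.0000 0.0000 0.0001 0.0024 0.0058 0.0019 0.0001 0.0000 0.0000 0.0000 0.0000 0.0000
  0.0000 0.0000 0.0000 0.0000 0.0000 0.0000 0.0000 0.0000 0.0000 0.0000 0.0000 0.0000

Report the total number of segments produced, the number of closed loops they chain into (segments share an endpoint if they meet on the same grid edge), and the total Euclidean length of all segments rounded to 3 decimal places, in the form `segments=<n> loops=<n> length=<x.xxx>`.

cell (2,3): code 0100 → (2.120,4.000)–(3.000,3.515)
cell (2,4): code 1000 → (3.000,4.420)–(2.120,4.000)
cell (3,3): code 0010 → (3.000,3.515)–(3.353,4.000)
cell (3,4): code 0001 → (3.353,4.000)–(3.000,4.420)
total: 4 segments, chained into 1 closed loop(s), length Σ = 3.129219

segments=4 loops=1 length=3.129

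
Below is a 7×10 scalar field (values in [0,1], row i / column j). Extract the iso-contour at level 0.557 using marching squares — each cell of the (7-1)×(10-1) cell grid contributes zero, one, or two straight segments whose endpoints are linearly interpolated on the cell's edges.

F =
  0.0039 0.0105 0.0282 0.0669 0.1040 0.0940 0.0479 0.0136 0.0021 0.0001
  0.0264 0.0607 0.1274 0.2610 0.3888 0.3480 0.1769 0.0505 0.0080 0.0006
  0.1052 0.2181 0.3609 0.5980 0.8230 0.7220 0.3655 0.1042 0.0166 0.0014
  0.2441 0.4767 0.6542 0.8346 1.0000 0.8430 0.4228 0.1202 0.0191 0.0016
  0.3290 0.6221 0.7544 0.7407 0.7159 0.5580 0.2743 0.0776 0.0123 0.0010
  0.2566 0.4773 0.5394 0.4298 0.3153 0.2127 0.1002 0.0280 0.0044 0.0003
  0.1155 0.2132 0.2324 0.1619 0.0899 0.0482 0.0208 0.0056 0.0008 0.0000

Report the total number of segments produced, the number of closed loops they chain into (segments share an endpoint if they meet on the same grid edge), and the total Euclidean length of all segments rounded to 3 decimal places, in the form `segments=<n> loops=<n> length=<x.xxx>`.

segments=16 loops=1 length=12.884

cell (1,2): code 0100 → (1.878,3.000)–(2.000,2.827)
cell (1,3): code 1100 → (1.387,4.000)–(1.878,3.000)
cell (1,4): code 1100 → (1.559,5.000)–(1.387,4.000)
cell (1,5): code 1000 → (2.000,5.463)–(1.559,5.000)
cell (2,1): code 0100 → (2.669,2.000)–(3.000,1.452)
cell (2,2): code 1110 → (2.000,2.827)–(2.669,2.000)
cell (2,5): code 1001 → (3.000,5.681)–(2.000,5.463)
cell (3,0): code 0100 → (3.552,1.000)–(4.000,0.778)
cell (3,1): code 1110 → (3.000,1.452)–(3.552,1.000)
cell (3,5): code 1001 → (4.000,5.004)–(3.000,5.681)
cell (4,0): code 0010 → (4.000,0.778)–(4.450,1.000)
cell (4,1): code 0011 → (4.450,1.000)–(4.918,2.000)
cell (4,2): code 0011 → (4.918,2.000)–(4.591,3.000)
cell (4,3): code 0011 → (4.591,3.000)–(4.397,4.000)
cell (4,4): code 0011 → (4.397,4.000)–(4.003,5.000)
cell (4,5): code 0001 → (4.003,5.000)–(4.000,5.004)
total: 16 segments, chained into 1 closed loop(s), length Σ = 12.883828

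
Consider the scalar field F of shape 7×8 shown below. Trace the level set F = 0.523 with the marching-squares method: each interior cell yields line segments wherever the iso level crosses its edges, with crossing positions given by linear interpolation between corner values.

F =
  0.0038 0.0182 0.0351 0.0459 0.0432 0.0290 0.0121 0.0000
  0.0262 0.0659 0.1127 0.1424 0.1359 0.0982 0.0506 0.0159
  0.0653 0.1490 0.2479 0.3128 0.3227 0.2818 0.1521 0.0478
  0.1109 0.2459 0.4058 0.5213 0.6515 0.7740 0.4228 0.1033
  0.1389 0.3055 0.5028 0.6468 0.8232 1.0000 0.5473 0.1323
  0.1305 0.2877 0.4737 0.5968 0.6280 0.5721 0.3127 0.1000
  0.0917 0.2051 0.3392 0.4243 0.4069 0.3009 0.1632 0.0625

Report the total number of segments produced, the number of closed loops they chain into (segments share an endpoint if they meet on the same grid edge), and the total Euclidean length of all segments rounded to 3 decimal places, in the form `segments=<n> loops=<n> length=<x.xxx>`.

cell (2,3): code 0100 → (2.609,4.000)–(3.000,3.013)
cell (2,4): code 1100 → (2.490,5.000)–(2.609,4.000)
cell (2,5): code 1000 → (3.000,5.715)–(2.490,5.000)
cell (3,2): code 0100 → (3.014,3.000)–(4.000,2.140)
cell (3,3): code 1110 → (3.000,3.013)–(3.014,3.000)
cell (3,5): code 1101 → (3.805,6.000)–(3.000,5.715)
cell (3,6): code 1000 → (4.000,6.059)–(3.805,6.000)
cell (4,2): code 0110 → (4.000,2.140)–(5.000,2.400)
cell (4,5): code 1011 → (5.000,5.189)–(4.104,6.000)
cell (4,6): code 0001 → (4.104,6.000)–(4.000,6.059)
cell (5,2): code 0010 → (5.000,2.400)–(5.428,3.000)
cell (5,3): code 0011 → (5.428,3.000)–(5.475,4.000)
cell (5,4): code 0011 → (5.475,4.000)–(5.181,5.000)
cell (5,5): code 0001 → (5.181,5.000)–(5.000,5.189)
total: 14 segments, chained into 1 closed loop(s), length Σ = 10.734312

segments=14 loops=1 length=10.734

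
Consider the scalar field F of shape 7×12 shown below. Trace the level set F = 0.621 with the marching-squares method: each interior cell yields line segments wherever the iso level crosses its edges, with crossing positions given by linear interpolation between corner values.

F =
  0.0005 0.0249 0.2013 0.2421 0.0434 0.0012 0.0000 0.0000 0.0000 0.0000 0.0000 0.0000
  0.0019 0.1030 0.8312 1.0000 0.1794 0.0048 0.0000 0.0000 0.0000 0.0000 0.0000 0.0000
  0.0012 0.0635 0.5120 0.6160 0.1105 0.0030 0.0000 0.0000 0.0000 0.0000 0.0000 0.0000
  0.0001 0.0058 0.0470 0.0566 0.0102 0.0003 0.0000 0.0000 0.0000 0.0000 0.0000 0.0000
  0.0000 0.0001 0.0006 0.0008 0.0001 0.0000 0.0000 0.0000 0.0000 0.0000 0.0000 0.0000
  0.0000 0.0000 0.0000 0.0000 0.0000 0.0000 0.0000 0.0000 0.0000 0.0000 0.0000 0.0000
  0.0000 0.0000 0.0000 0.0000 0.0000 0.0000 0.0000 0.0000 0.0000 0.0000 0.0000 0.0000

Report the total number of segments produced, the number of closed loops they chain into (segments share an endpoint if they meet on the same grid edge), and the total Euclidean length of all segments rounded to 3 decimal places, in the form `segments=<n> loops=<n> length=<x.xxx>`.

cell (0,1): code 0100 → (0.666,2.000)–(1.000,1.711)
cell (0,2): code 1100 → (0.500,3.000)–(0.666,2.000)
cell (0,3): code 1000 → (1.000,3.462)–(0.500,3.000)
cell (1,1): code 0010 → (1.000,1.711)–(1.659,2.000)
cell (1,2): code 0011 → (1.659,2.000)–(1.987,3.000)
cell (1,3): code 0001 → (1.987,3.000)–(1.000,3.462)
total: 6 segments, chained into 1 closed loop(s), length Σ = 4.996956

segments=6 loops=1 length=4.997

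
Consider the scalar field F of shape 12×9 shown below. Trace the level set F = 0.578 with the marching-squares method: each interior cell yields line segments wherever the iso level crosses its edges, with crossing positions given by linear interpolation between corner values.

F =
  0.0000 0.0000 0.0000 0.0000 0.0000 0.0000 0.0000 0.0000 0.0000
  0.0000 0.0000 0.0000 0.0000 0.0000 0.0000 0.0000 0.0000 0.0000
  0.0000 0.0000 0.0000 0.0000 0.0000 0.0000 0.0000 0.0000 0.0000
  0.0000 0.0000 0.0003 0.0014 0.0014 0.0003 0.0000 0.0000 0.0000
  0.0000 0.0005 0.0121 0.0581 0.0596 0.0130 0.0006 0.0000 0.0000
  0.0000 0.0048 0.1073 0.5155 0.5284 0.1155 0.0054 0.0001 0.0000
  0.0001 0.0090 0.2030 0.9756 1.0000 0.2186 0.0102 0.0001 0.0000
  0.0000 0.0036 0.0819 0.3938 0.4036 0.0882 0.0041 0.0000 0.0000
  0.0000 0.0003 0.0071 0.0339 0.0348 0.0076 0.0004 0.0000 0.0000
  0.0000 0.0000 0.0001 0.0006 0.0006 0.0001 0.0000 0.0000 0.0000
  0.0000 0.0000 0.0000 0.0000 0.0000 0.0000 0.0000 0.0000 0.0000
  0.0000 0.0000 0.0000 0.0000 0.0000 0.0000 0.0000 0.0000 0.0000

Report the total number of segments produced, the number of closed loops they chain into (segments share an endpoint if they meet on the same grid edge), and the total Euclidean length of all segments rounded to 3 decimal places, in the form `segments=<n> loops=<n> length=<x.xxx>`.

cell (5,2): code 0100 → (5.136,3.000)–(6.000,2.485)
cell (5,3): code 1100 → (5.105,4.000)–(5.136,3.000)
cell (5,4): code 1000 → (6.000,4.540)–(5.105,4.000)
cell (6,2): code 0010 → (6.000,2.485)–(6.683,3.000)
cell (6,3): code 0011 → (6.683,3.000)–(6.708,4.000)
cell (6,4): code 0001 → (6.708,4.000)–(6.000,4.540)
total: 6 segments, chained into 1 closed loop(s), length Σ = 5.797342

segments=6 loops=1 length=5.797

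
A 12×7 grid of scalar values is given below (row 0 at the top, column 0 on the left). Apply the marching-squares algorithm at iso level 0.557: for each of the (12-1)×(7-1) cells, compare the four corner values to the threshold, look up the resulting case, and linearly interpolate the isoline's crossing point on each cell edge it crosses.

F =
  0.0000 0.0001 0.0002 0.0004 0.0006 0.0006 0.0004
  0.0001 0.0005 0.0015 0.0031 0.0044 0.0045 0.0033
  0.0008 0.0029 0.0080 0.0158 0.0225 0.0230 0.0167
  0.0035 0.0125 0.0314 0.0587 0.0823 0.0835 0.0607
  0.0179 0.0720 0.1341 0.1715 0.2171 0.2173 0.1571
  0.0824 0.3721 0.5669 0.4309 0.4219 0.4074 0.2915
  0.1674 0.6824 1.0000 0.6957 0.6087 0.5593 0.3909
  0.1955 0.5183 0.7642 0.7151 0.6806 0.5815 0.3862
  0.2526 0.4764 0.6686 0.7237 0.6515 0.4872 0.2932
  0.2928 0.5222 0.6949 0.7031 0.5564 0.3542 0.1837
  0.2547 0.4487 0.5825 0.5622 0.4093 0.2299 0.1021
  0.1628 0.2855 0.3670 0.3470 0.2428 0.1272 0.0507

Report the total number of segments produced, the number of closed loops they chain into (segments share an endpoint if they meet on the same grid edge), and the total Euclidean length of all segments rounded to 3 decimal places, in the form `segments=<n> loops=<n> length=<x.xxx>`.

cell (4,1): code 0100 → (4.977,2.000)–(5.000,1.949)
cell (4,2): code 1000 → (5.000,2.073)–(4.977,2.000)
cell (5,0): code 0100 → (5.596,1.000)–(6.000,0.757)
cell (5,1): code 1110 → (5.000,1.949)–(5.596,1.000)
cell (5,2): code 1101 → (5.476,3.000)–(5.000,2.073)
cell (5,3): code 1100 → (5.723,4.000)–(5.476,3.000)
cell (5,4): code 1100 → (5.985,5.000)–(5.723,4.000)
cell (5,5): code 1000 → (6.000,5.014)–(5.985,5.000)
cell (6,0): code 0010 → (6.000,0.757)–(6.764,1.000)
cell (6,1): code 0111 → (6.764,1.000)–(7.000,1.157)
cell (6,5): code 1001 → (7.000,5.125)–(6.000,5.014)
cell (7,1): code 0110 → (7.000,1.157)–(8.000,1.419)
cell (7,4): code 1011 → (8.000,4.575)–(7.260,5.000)
cell (7,5): code 0001 → (7.260,5.000)–(7.000,5.125)
cell (8,1): code 0110 → (8.000,1.419)–(9.000,1.202)
cell (8,3): code 1011 → (9.000,3.996)–(8.994,4.000)
cell (8,4): code 0001 → (8.994,4.000)–(8.000,4.575)
cell (9,1): code 0110 → (9.000,1.202)–(10.000,1.809)
cell (9,3): code 1001 → (10.000,3.034)–(9.000,3.996)
cell (10,1): code 0010 → (10.000,1.809)–(10.118,2.000)
cell (10,2): code 0011 → (10.118,2.000)–(10.024,3.000)
cell (10,3): code 0001 → (10.024,3.000)–(10.000,3.034)
total: 22 segments, chained into 1 closed loop(s), length Σ = 15.125901

segments=22 loops=1 length=15.126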